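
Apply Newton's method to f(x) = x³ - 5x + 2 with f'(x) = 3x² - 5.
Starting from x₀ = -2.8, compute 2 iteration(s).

f(x) = x³ - 5x + 2
f'(x) = 3x² - 5
x₀ = -2.8

Newton-Raphson formula: x_{n+1} = x_n - f(x_n)/f'(x_n)

Iteration 1:
  f(-2.800000) = -5.952000
  f'(-2.800000) = 18.520000
  x_1 = -2.800000 - (-5.952000)/18.520000 = -2.478618
Iteration 2:
  f(-2.478618) = -0.834413
  f'(-2.478618) = 13.430637
  x_2 = -2.478618 - (-0.834413)/13.430637 = -2.416490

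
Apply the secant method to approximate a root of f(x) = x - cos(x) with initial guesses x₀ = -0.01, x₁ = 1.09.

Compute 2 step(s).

f(x) = x - cos(x)
x₀ = -0.01, x₁ = 1.09

Secant formula: x_{n+1} = x_n - f(x_n)(x_n - x_{n-1})/(f(x_n) - f(x_{n-1}))

Iteration 1:
  f(-0.010000) = -1.009950
  f(1.090000) = 0.627515
  x_2 = 1.090000 - 0.627515×(1.090000 - (-0.010000))/(0.627515 - (-1.009950))
       = 0.668454
Iteration 2:
  f(1.090000) = 0.627515
  f(0.668454) = -0.116326
  x_3 = 0.668454 - (-0.116326)×(0.668454 - 1.090000)/(-0.116326 - 0.627515)
       = 0.734378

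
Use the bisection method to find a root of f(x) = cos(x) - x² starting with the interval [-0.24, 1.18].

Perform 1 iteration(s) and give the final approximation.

f(x) = cos(x) - x²
Initial interval: [-0.24, 1.18]

Iteration 1:
  c_1 = (-0.240000 + 1.180000)/2 = 0.470000
  f(c_1) = f(0.470000) = 0.670668
  f(a) × f(c) ≥ 0, new interval: [0.470000, 1.180000]

After 1 iteration(s), the approximation is c_1 = 0.470000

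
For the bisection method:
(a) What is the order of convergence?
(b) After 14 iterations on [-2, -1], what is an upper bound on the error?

(a) Bisection has linear (order 1) convergence; the error is halved each step.

(b) Error bound = (b-a)/2^n = (-1 - (-2))/2^{14}
    = 1/2^{14}

(a) 1 (linear); (b) error ≤ 6.10e-05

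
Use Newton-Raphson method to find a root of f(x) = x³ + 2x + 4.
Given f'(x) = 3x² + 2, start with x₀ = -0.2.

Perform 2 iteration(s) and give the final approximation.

f(x) = x³ + 2x + 4
f'(x) = 3x² + 2
x₀ = -0.2

Newton-Raphson formula: x_{n+1} = x_n - f(x_n)/f'(x_n)

Iteration 1:
  f(-0.200000) = 3.592000
  f'(-0.200000) = 2.120000
  x_1 = -0.200000 - 3.592000/2.120000 = -1.894340
Iteration 2:
  f(-1.894340) = -6.586560
  f'(-1.894340) = 12.765568
  x_2 = -1.894340 - (-6.586560)/12.765568 = -1.378377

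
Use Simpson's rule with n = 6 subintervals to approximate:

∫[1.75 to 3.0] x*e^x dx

f(x) = x*e^x
a = 1.75, b = 3.0, n = 6
h = (b - a)/n = 0.208333

Simpson's rule: (h/3)[f(x₀) + 4f(x₁) + 2f(x₂) + ... + f(xₙ)]

x_0 = 1.7500, f(x_0) = 10.070555, coefficient = 1
x_1 = 1.9583, f(x_1) = 13.879697, coefficient = 4
x_2 = 2.1667, f(x_2) = 18.913133, coefficient = 2
x_3 = 2.3750, f(x_3) = 25.533656, coefficient = 4
x_4 = 2.5833, f(x_4) = 34.206439, coefficient = 2
x_5 = 2.7917, f(x_5) = 45.526995, coefficient = 4
x_6 = 3.0000, f(x_6) = 60.256611, coefficient = 1

I ≈ (0.208333/3) × 516.327703 = 35.856090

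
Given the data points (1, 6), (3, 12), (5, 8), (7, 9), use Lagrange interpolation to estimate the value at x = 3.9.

Lagrange interpolation formula:
P(x) = Σ yᵢ × Lᵢ(x)
where Lᵢ(x) = Π_{j≠i} (x - xⱼ)/(xᵢ - xⱼ)

L_0(3.9) = (3.9 - 3)/(1 - 3) × (3.9 - 5)/(1 - 5) × (3.9 - 7)/(1 - 7) = -0.063938
L_1(3.9) = (3.9 - 1)/(3 - 1) × (3.9 - 5)/(3 - 5) × (3.9 - 7)/(3 - 7) = 0.618062
L_2(3.9) = (3.9 - 1)/(5 - 1) × (3.9 - 3)/(5 - 3) × (3.9 - 7)/(5 - 7) = 0.505687
L_3(3.9) = (3.9 - 1)/(7 - 1) × (3.9 - 3)/(7 - 3) × (3.9 - 5)/(7 - 5) = -0.059812

P(3.9) = 6×L_0(3.9) + 12×L_1(3.9) + 8×L_2(3.9) + 9×L_3(3.9)
P(3.9) = 10.540312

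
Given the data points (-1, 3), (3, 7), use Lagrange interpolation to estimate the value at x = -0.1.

Lagrange interpolation formula:
P(x) = Σ yᵢ × Lᵢ(x)
where Lᵢ(x) = Π_{j≠i} (x - xⱼ)/(xᵢ - xⱼ)

L_0(-0.1) = (-0.1 - 3)/(-1 - 3) = 0.775000
L_1(-0.1) = (-0.1 - (-1))/(3 - (-1)) = 0.225000

P(-0.1) = 3×L_0(-0.1) + 7×L_1(-0.1)
P(-0.1) = 3.900000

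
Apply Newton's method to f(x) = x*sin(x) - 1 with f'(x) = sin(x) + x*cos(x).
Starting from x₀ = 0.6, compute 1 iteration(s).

f(x) = x*sin(x) - 1
f'(x) = sin(x) + x*cos(x)
x₀ = 0.6

Newton-Raphson formula: x_{n+1} = x_n - f(x_n)/f'(x_n)

Iteration 1:
  f(0.600000) = -0.661215
  f'(0.600000) = 1.059844
  x_1 = 0.600000 - (-0.661215)/1.059844 = 1.223879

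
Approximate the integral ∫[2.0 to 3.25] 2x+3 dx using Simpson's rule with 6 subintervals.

f(x) = 2x+3
a = 2.0, b = 3.25, n = 6
h = (b - a)/n = 0.208333

Simpson's rule: (h/3)[f(x₀) + 4f(x₁) + 2f(x₂) + ... + f(xₙ)]

x_0 = 2.0000, f(x_0) = 7.000000, coefficient = 1
x_1 = 2.2083, f(x_1) = 7.416667, coefficient = 4
x_2 = 2.4167, f(x_2) = 7.833333, coefficient = 2
x_3 = 2.6250, f(x_3) = 8.250000, coefficient = 4
x_4 = 2.8333, f(x_4) = 8.666667, coefficient = 2
x_5 = 3.0417, f(x_5) = 9.083333, coefficient = 4
x_6 = 3.2500, f(x_6) = 9.500000, coefficient = 1

I ≈ (0.208333/3) × 148.500000 = 10.312500
Exact value: 10.312500
Error: 0.000000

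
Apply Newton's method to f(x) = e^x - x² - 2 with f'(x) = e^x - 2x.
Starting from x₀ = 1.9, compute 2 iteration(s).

f(x) = e^x - x² - 2
f'(x) = e^x - 2x
x₀ = 1.9

Newton-Raphson formula: x_{n+1} = x_n - f(x_n)/f'(x_n)

Iteration 1:
  f(1.900000) = 1.075894
  f'(1.900000) = 2.885894
  x_1 = 1.900000 - 1.075894/2.885894 = 1.527189
Iteration 2:
  f(1.527189) = 0.272906
  f'(1.527189) = 1.550834
  x_2 = 1.527189 - 0.272906/1.550834 = 1.351215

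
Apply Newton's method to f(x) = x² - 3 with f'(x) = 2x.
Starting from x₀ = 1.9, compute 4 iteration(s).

f(x) = x² - 3
f'(x) = 2x
x₀ = 1.9

Newton-Raphson formula: x_{n+1} = x_n - f(x_n)/f'(x_n)

Iteration 1:
  f(1.900000) = 0.610000
  f'(1.900000) = 3.800000
  x_1 = 1.900000 - 0.610000/3.800000 = 1.739474
Iteration 2:
  f(1.739474) = 0.025769
  f'(1.739474) = 3.478947
  x_2 = 1.739474 - 0.025769/3.478947 = 1.732067
Iteration 3:
  f(1.732067) = 0.000055
  f'(1.732067) = 3.464133
  x_3 = 1.732067 - 0.000055/3.464133 = 1.732051
Iteration 4:
  f(1.732051) = 0.000000
  f'(1.732051) = 3.464102
  x_4 = 1.732051 - 0.000000/3.464102 = 1.732051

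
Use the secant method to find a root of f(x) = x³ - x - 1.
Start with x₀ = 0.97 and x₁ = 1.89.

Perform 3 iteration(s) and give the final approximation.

f(x) = x³ - x - 1
x₀ = 0.97, x₁ = 1.89

Secant formula: x_{n+1} = x_n - f(x_n)(x_n - x_{n-1})/(f(x_n) - f(x_{n-1}))

Iteration 1:
  f(0.970000) = -1.057327
  f(1.890000) = 3.861269
  x_2 = 1.890000 - 3.861269×(1.890000 - 0.970000)/(3.861269 - (-1.057327))
       = 1.167768
Iteration 2:
  f(1.890000) = 3.861269
  f(1.167768) = -0.575304
  x_3 = 1.167768 - (-0.575304)×(1.167768 - 1.890000)/(-0.575304 - 3.861269)
       = 1.261422
Iteration 3:
  f(1.167768) = -0.575304
  f(1.261422) = -0.254266
  x_4 = 1.261422 - (-0.254266)×(1.261422 - 1.167768)/(-0.254266 - (-0.575304))
       = 1.335597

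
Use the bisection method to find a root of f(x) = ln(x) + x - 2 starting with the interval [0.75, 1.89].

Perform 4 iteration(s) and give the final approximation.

f(x) = ln(x) + x - 2
Initial interval: [0.75, 1.89]

Iteration 1:
  c_1 = (0.750000 + 1.890000)/2 = 1.320000
  f(c_1) = f(1.320000) = -0.402368
  f(a) × f(c) ≥ 0, new interval: [1.320000, 1.890000]
Iteration 2:
  c_2 = (1.320000 + 1.890000)/2 = 1.605000
  f(c_2) = f(1.605000) = 0.078124
  f(a) × f(c) < 0, new interval: [1.320000, 1.605000]
Iteration 3:
  c_3 = (1.320000 + 1.605000)/2 = 1.462500
  f(c_3) = f(1.462500) = -0.157353
  f(a) × f(c) ≥ 0, new interval: [1.462500, 1.605000]
Iteration 4:
  c_4 = (1.462500 + 1.605000)/2 = 1.533750
  f(c_4) = f(1.533750) = -0.038534
  f(a) × f(c) ≥ 0, new interval: [1.533750, 1.605000]

After 4 iteration(s), the approximation is c_4 = 1.533750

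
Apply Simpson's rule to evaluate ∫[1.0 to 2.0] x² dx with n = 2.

f(x) = x²
a = 1.0, b = 2.0, n = 2
h = (b - a)/n = 0.500000

Simpson's rule: (h/3)[f(x₀) + 4f(x₁) + 2f(x₂) + ... + f(xₙ)]

x_0 = 1.0000, f(x_0) = 1.000000, coefficient = 1
x_1 = 1.5000, f(x_1) = 2.250000, coefficient = 4
x_2 = 2.0000, f(x_2) = 4.000000, coefficient = 1

I ≈ (0.500000/3) × 14.000000 = 2.333333
Exact value: 2.333333
Error: 0.000000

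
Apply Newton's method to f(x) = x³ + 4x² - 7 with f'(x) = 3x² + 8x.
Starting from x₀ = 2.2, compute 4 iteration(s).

f(x) = x³ + 4x² - 7
f'(x) = 3x² + 8x
x₀ = 2.2

Newton-Raphson formula: x_{n+1} = x_n - f(x_n)/f'(x_n)

Iteration 1:
  f(2.200000) = 23.008000
  f'(2.200000) = 32.120000
  x_1 = 2.200000 - 23.008000/32.120000 = 1.483686
Iteration 2:
  f(1.483686) = 5.071374
  f'(1.483686) = 18.473463
  x_2 = 1.483686 - 5.071374/18.473463 = 1.209164
Iteration 3:
  f(1.209164) = 0.616203
  f'(1.209164) = 14.059546
  x_3 = 1.209164 - 0.616203/14.059546 = 1.165336
Iteration 4:
  f(1.165336) = 0.014567
  f'(1.165336) = 13.396712
  x_4 = 1.165336 - 0.014567/13.396712 = 1.164249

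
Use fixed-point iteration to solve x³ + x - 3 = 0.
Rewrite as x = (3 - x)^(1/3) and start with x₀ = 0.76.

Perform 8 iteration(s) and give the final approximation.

Equation: x³ + x - 3 = 0
Fixed-point form: x = (3 - x)^(1/3)
x₀ = 0.76

x_1 = g(0.760000) = 1.308427
x_2 = g(1.308427) = 1.191508
x_3 = g(1.191508) = 1.218350
x_4 = g(1.218350) = 1.212293
x_5 = g(1.212293) = 1.213665
x_6 = g(1.213665) = 1.213354
x_7 = g(1.213354) = 1.213425
x_8 = g(1.213425) = 1.213409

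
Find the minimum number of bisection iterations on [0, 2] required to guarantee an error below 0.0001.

We need (b-a)/2^n ≤ 0.0001
(2 - 0)/2^n ≤ 0.0001
2/2^n ≤ 0.0001
2^n ≥ 20000
n ≥ log₂(20000) = 14.29
n ≥ 15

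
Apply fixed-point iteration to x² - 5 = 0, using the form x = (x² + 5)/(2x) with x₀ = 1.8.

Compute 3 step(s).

Equation: x² - 5 = 0
Fixed-point form: x = (x² + 5)/(2x)
x₀ = 1.8

x_1 = g(1.800000) = 2.288889
x_2 = g(2.288889) = 2.236677
x_3 = g(2.236677) = 2.236068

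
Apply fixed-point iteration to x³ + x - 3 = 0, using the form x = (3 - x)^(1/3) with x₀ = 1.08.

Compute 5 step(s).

Equation: x³ + x - 3 = 0
Fixed-point form: x = (3 - x)^(1/3)
x₀ = 1.08

x_1 = g(1.080000) = 1.242893
x_2 = g(1.242893) = 1.206700
x_3 = g(1.206700) = 1.214929
x_4 = g(1.214929) = 1.213068
x_5 = g(1.213068) = 1.213489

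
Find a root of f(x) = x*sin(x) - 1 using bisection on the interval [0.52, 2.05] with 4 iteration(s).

f(x) = x*sin(x) - 1
Initial interval: [0.52, 2.05]

Iteration 1:
  c_1 = (0.520000 + 2.050000)/2 = 1.285000
  f(c_1) = f(1.285000) = 0.232877
  f(a) × f(c) < 0, new interval: [0.520000, 1.285000]
Iteration 2:
  c_2 = (0.520000 + 1.285000)/2 = 0.902500
  f(c_2) = f(0.902500) = -0.291647
  f(a) × f(c) ≥ 0, new interval: [0.902500, 1.285000]
Iteration 3:
  c_3 = (0.902500 + 1.285000)/2 = 1.093750
  f(c_3) = f(1.093750) = -0.028362
  f(a) × f(c) ≥ 0, new interval: [1.093750, 1.285000]
Iteration 4:
  c_4 = (1.093750 + 1.285000)/2 = 1.189375
  f(c_4) = f(1.189375) = 0.103902
  f(a) × f(c) < 0, new interval: [1.093750, 1.189375]

After 4 iteration(s), the approximation is c_4 = 1.189375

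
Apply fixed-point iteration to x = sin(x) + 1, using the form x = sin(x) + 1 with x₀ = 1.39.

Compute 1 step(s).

Equation: x = sin(x) + 1
Fixed-point form: x = sin(x) + 1
x₀ = 1.39

x_1 = g(1.390000) = 1.983701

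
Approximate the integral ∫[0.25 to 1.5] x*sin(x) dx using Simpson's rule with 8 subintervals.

f(x) = x*sin(x)
a = 0.25, b = 1.5, n = 8
h = (b - a)/n = 0.156250

Simpson's rule: (h/3)[f(x₀) + 4f(x₁) + 2f(x₂) + ... + f(xₙ)]

x_0 = 0.2500, f(x_0) = 0.061851, coefficient = 1
x_1 = 0.4062, f(x_1) = 0.160537, coefficient = 4
x_2 = 0.5625, f(x_2) = 0.299983, coefficient = 2
x_3 = 0.7188, f(x_3) = 0.473257, coefficient = 4
x_4 = 0.8750, f(x_4) = 0.671601, coefficient = 2
x_5 = 1.0312, f(x_5) = 0.884753, coefficient = 4
x_6 = 1.1875, f(x_6) = 1.101331, coefficient = 2
x_7 = 1.3438, f(x_7) = 1.309263, coefficient = 4
x_8 = 1.5000, f(x_8) = 1.496242, coefficient = 1

I ≈ (0.156250/3) × 17.015161 = 0.886206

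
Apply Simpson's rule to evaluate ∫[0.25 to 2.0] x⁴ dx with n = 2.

f(x) = x⁴
a = 0.25, b = 2.0, n = 2
h = (b - a)/n = 0.875000

Simpson's rule: (h/3)[f(x₀) + 4f(x₁) + 2f(x₂) + ... + f(xₙ)]

x_0 = 0.2500, f(x_0) = 0.003906, coefficient = 1
x_1 = 1.1250, f(x_1) = 1.601807, coefficient = 4
x_2 = 2.0000, f(x_2) = 16.000000, coefficient = 1

I ≈ (0.875000/3) × 22.411133 = 6.536580
Exact value: 6.399805
Error: 0.136776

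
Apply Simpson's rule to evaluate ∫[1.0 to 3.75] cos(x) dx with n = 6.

f(x) = cos(x)
a = 1.0, b = 3.75, n = 6
h = (b - a)/n = 0.458333

Simpson's rule: (h/3)[f(x₀) + 4f(x₁) + 2f(x₂) + ... + f(xₙ)]

x_0 = 1.0000, f(x_0) = 0.540302, coefficient = 1
x_1 = 1.4583, f(x_1) = 0.112226, coefficient = 4
x_2 = 1.9167, f(x_2) = -0.339016, coefficient = 2
x_3 = 2.3750, f(x_3) = -0.720278, coefficient = 4
x_4 = 2.8333, f(x_4) = -0.952863, coefficient = 2
x_5 = 3.2917, f(x_5) = -0.988760, coefficient = 4
x_6 = 3.7500, f(x_6) = -0.820559, coefficient = 1

I ≈ (0.458333/3) × -9.251264 = -1.413388
Exact value: -1.413032
Error: 0.000355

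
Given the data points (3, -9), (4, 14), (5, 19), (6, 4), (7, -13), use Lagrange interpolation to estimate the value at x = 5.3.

Lagrange interpolation formula:
P(x) = Σ yᵢ × Lᵢ(x)
where Lᵢ(x) = Π_{j≠i} (x - xⱼ)/(xᵢ - xⱼ)

L_0(5.3) = (5.3 - 4)/(3 - 4) × (5.3 - 5)/(3 - 5) × (5.3 - 6)/(3 - 6) × (5.3 - 7)/(3 - 7) = 0.019337
L_1(5.3) = (5.3 - 3)/(4 - 3) × (5.3 - 5)/(4 - 5) × (5.3 - 6)/(4 - 6) × (5.3 - 7)/(4 - 7) = -0.136850
L_2(5.3) = (5.3 - 3)/(5 - 3) × (5.3 - 4)/(5 - 4) × (5.3 - 6)/(5 - 6) × (5.3 - 7)/(5 - 7) = 0.889525
L_3(5.3) = (5.3 - 3)/(6 - 3) × (5.3 - 4)/(6 - 4) × (5.3 - 5)/(6 - 5) × (5.3 - 7)/(6 - 7) = 0.254150
L_4(5.3) = (5.3 - 3)/(7 - 3) × (5.3 - 4)/(7 - 4) × (5.3 - 5)/(7 - 5) × (5.3 - 6)/(7 - 6) = -0.026162

P(5.3) = (-9)×L_0(5.3) + 14×L_1(5.3) + 19×L_2(5.3) + 4×L_3(5.3) + (-13)×L_4(5.3)
P(5.3) = 16.167750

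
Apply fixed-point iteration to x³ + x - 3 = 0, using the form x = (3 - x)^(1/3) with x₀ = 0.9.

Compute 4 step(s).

Equation: x³ + x - 3 = 0
Fixed-point form: x = (3 - x)^(1/3)
x₀ = 0.9

x_1 = g(0.900000) = 1.280579
x_2 = g(1.280579) = 1.198011
x_3 = g(1.198011) = 1.216888
x_4 = g(1.216888) = 1.212624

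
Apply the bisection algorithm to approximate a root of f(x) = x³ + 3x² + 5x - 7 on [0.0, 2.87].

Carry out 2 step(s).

f(x) = x³ + 3x² + 5x - 7
Initial interval: [0.0, 2.87]

Iteration 1:
  c_1 = (0.000000 + 2.870000)/2 = 1.435000
  f(c_1) = f(1.435000) = 9.307663
  f(a) × f(c) < 0, new interval: [0.000000, 1.435000]
Iteration 2:
  c_2 = (0.000000 + 1.435000)/2 = 0.717500
  f(c_2) = f(0.717500) = -1.498708
  f(a) × f(c) ≥ 0, new interval: [0.717500, 1.435000]

After 2 iteration(s), the approximation is c_2 = 0.717500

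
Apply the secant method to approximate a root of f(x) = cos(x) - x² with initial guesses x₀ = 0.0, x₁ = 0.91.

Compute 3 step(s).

f(x) = cos(x) - x²
x₀ = 0.0, x₁ = 0.91

Secant formula: x_{n+1} = x_n - f(x_n)(x_n - x_{n-1})/(f(x_n) - f(x_{n-1}))

Iteration 1:
  f(0.000000) = 1.000000
  f(0.910000) = -0.214354
  x_2 = 0.910000 - (-0.214354)×(0.910000 - 0.000000)/(-0.214354 - 1.000000)
       = 0.749369
Iteration 2:
  f(0.910000) = -0.214354
  f(0.749369) = 0.170564
  x_3 = 0.749369 - 0.170564×(0.749369 - 0.910000)/(0.170564 - (-0.214354))
       = 0.820548
Iteration 3:
  f(0.749369) = 0.170564
  f(0.820548) = 0.008522
  x_4 = 0.820548 - 0.008522×(0.820548 - 0.749369)/(0.008522 - 0.170564)
       = 0.824291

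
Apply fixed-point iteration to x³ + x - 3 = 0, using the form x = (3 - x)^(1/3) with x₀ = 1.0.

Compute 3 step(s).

Equation: x³ + x - 3 = 0
Fixed-point form: x = (3 - x)^(1/3)
x₀ = 1.0

x_1 = g(1.000000) = 1.259921
x_2 = g(1.259921) = 1.202790
x_3 = g(1.202790) = 1.215812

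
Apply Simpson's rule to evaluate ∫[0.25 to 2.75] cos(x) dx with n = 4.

f(x) = cos(x)
a = 0.25, b = 2.75, n = 4
h = (b - a)/n = 0.625000

Simpson's rule: (h/3)[f(x₀) + 4f(x₁) + 2f(x₂) + ... + f(xₙ)]

x_0 = 0.2500, f(x_0) = 0.968912, coefficient = 1
x_1 = 0.8750, f(x_1) = 0.640997, coefficient = 4
x_2 = 1.5000, f(x_2) = 0.070737, coefficient = 2
x_3 = 2.1250, f(x_3) = -0.526266, coefficient = 4
x_4 = 2.7500, f(x_4) = -0.924302, coefficient = 1

I ≈ (0.625000/3) × 0.645007 = 0.134376
Exact value: 0.134257
Error: 0.000119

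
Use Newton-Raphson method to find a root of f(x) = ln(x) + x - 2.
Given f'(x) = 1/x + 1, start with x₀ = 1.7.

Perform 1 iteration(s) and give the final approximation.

f(x) = ln(x) + x - 2
f'(x) = 1/x + 1
x₀ = 1.7

Newton-Raphson formula: x_{n+1} = x_n - f(x_n)/f'(x_n)

Iteration 1:
  f(1.700000) = 0.230628
  f'(1.700000) = 1.588235
  x_1 = 1.700000 - 0.230628/1.588235 = 1.554790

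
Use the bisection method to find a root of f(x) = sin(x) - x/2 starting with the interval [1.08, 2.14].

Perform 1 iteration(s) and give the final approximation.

f(x) = sin(x) - x/2
Initial interval: [1.08, 2.14]

Iteration 1:
  c_1 = (1.080000 + 2.140000)/2 = 1.610000
  f(c_1) = f(1.610000) = 0.194232
  f(a) × f(c) ≥ 0, new interval: [1.610000, 2.140000]

After 1 iteration(s), the approximation is c_1 = 1.610000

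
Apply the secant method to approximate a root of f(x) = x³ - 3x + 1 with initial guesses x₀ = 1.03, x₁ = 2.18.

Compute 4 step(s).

f(x) = x³ - 3x + 1
x₀ = 1.03, x₁ = 2.18

Secant formula: x_{n+1} = x_n - f(x_n)(x_n - x_{n-1})/(f(x_n) - f(x_{n-1}))

Iteration 1:
  f(1.030000) = -0.997273
  f(2.180000) = 4.820232
  x_2 = 2.180000 - 4.820232×(2.180000 - 1.030000)/(4.820232 - (-0.997273))
       = 1.227140
Iteration 2:
  f(2.180000) = 4.820232
  f(1.227140) = -0.833503
  x_3 = 1.227140 - (-0.833503)×(1.227140 - 2.180000)/(-0.833503 - 4.820232)
       = 1.367616
Iteration 3:
  f(1.227140) = -0.833503
  f(1.367616) = -0.544896
  x_4 = 1.367616 - (-0.544896)×(1.367616 - 1.227140)/(-0.544896 - (-0.833503))
       = 1.632836
Iteration 4:
  f(1.367616) = -0.544896
  f(1.632836) = 0.454884
  x_5 = 1.632836 - 0.454884×(1.632836 - 1.367616)/(0.454884 - (-0.544896))
       = 1.512165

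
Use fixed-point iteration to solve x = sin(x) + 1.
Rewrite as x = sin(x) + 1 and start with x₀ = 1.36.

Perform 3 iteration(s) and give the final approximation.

Equation: x = sin(x) + 1
Fixed-point form: x = sin(x) + 1
x₀ = 1.36

x_1 = g(1.360000) = 1.977865
x_2 = g(1.977865) = 1.918285
x_3 = g(1.918285) = 1.940231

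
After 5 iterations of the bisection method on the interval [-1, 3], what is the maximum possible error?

Bisection error bound: |error| ≤ (b-a)/2^n
|error| ≤ (3 - (-1))/2^5 = 4/2^5
|error| ≤ 0.1250000000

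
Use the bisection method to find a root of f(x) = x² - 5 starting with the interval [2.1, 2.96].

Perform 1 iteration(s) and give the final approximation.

f(x) = x² - 5
Initial interval: [2.1, 2.96]

Iteration 1:
  c_1 = (2.100000 + 2.960000)/2 = 2.530000
  f(c_1) = f(2.530000) = 1.400900
  f(a) × f(c) < 0, new interval: [2.100000, 2.530000]

After 1 iteration(s), the approximation is c_1 = 2.530000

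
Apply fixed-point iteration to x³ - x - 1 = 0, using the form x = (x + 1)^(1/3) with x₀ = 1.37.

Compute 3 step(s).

Equation: x³ - x - 1 = 0
Fixed-point form: x = (x + 1)^(1/3)
x₀ = 1.37

x_1 = g(1.370000) = 1.333264
x_2 = g(1.333264) = 1.326339
x_3 = g(1.326339) = 1.325026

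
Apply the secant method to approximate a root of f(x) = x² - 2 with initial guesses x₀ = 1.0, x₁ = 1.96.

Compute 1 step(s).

f(x) = x² - 2
x₀ = 1.0, x₁ = 1.96

Secant formula: x_{n+1} = x_n - f(x_n)(x_n - x_{n-1})/(f(x_n) - f(x_{n-1}))

Iteration 1:
  f(1.000000) = -1.000000
  f(1.960000) = 1.841600
  x_2 = 1.960000 - 1.841600×(1.960000 - 1.000000)/(1.841600 - (-1.000000))
       = 1.337838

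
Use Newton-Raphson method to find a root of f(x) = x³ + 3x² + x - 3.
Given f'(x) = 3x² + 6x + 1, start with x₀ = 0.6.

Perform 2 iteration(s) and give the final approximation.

f(x) = x³ + 3x² + x - 3
f'(x) = 3x² + 6x + 1
x₀ = 0.6

Newton-Raphson formula: x_{n+1} = x_n - f(x_n)/f'(x_n)

Iteration 1:
  f(0.600000) = -1.104000
  f'(0.600000) = 5.680000
  x_1 = 0.600000 - (-1.104000)/5.680000 = 0.794366
Iteration 2:
  f(0.794366) = 0.188678
  f'(0.794366) = 7.659250
  x_2 = 0.794366 - 0.188678/7.659250 = 0.769732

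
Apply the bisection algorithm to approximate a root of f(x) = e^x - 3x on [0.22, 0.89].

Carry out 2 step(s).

f(x) = e^x - 3x
Initial interval: [0.22, 0.89]

Iteration 1:
  c_1 = (0.220000 + 0.890000)/2 = 0.555000
  f(c_1) = f(0.555000) = 0.076941
  f(a) × f(c) ≥ 0, new interval: [0.555000, 0.890000]
Iteration 2:
  c_2 = (0.555000 + 0.890000)/2 = 0.722500
  f(c_2) = f(0.722500) = -0.107924
  f(a) × f(c) < 0, new interval: [0.555000, 0.722500]

After 2 iteration(s), the approximation is c_2 = 0.722500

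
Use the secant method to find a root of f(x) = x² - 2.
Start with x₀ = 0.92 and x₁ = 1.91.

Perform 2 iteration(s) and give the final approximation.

f(x) = x² - 2
x₀ = 0.92, x₁ = 1.91

Secant formula: x_{n+1} = x_n - f(x_n)(x_n - x_{n-1})/(f(x_n) - f(x_{n-1}))

Iteration 1:
  f(0.920000) = -1.153600
  f(1.910000) = 1.648100
  x_2 = 1.910000 - 1.648100×(1.910000 - 0.920000)/(1.648100 - (-1.153600))
       = 1.327633
Iteration 2:
  f(1.910000) = 1.648100
  f(1.327633) = -0.237392
  x_3 = 1.327633 - (-0.237392)×(1.327633 - 1.910000)/(-0.237392 - 1.648100)
       = 1.400955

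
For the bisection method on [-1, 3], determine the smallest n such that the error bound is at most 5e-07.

We need (b-a)/2^n ≤ 5e-07
(3 - (-1))/2^n ≤ 5e-07
4/2^n ≤ 5e-07
2^n ≥ 8000000
n ≥ log₂(8000000) = 22.93
n ≥ 23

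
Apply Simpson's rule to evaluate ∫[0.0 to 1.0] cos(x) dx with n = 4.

f(x) = cos(x)
a = 0.0, b = 1.0, n = 4
h = (b - a)/n = 0.250000

Simpson's rule: (h/3)[f(x₀) + 4f(x₁) + 2f(x₂) + ... + f(xₙ)]

x_0 = 0.0000, f(x_0) = 1.000000, coefficient = 1
x_1 = 0.2500, f(x_1) = 0.968912, coefficient = 4
x_2 = 0.5000, f(x_2) = 0.877583, coefficient = 2
x_3 = 0.7500, f(x_3) = 0.731689, coefficient = 4
x_4 = 1.0000, f(x_4) = 0.540302, coefficient = 1

I ≈ (0.250000/3) × 10.097873 = 0.841489
Exact value: 0.841471
Error: 0.000018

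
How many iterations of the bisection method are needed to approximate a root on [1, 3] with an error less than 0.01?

We need (b-a)/2^n ≤ 0.01
(3 - 1)/2^n ≤ 0.01
2/2^n ≤ 0.01
2^n ≥ 200
n ≥ log₂(200) = 7.64
n ≥ 8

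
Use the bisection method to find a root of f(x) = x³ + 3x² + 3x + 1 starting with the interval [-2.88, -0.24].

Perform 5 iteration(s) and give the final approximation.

f(x) = x³ + 3x² + 3x + 1
Initial interval: [-2.88, -0.24]

Iteration 1:
  c_1 = (-2.880000 + (-0.240000))/2 = -1.560000
  f(c_1) = f(-1.560000) = -0.175616
  f(a) × f(c) ≥ 0, new interval: [-1.560000, -0.240000]
Iteration 2:
  c_2 = (-1.560000 + (-0.240000))/2 = -0.900000
  f(c_2) = f(-0.900000) = 0.001000
  f(a) × f(c) < 0, new interval: [-1.560000, -0.900000]
Iteration 3:
  c_3 = (-1.560000 + (-0.900000))/2 = -1.230000
  f(c_3) = f(-1.230000) = -0.012167
  f(a) × f(c) ≥ 0, new interval: [-1.230000, -0.900000]
Iteration 4:
  c_4 = (-1.230000 + (-0.900000))/2 = -1.065000
  f(c_4) = f(-1.065000) = -0.000275
  f(a) × f(c) ≥ 0, new interval: [-1.065000, -0.900000]
Iteration 5:
  c_5 = (-1.065000 + (-0.900000))/2 = -0.982500
  f(c_5) = f(-0.982500) = 0.000005
  f(a) × f(c) < 0, new interval: [-1.065000, -0.982500]

After 5 iteration(s), the approximation is c_5 = -0.982500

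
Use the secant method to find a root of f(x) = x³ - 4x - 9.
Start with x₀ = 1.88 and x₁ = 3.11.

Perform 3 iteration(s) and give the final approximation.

f(x) = x³ - 4x - 9
x₀ = 1.88, x₁ = 3.11

Secant formula: x_{n+1} = x_n - f(x_n)(x_n - x_{n-1})/(f(x_n) - f(x_{n-1}))

Iteration 1:
  f(1.880000) = -9.875328
  f(3.110000) = 8.640231
  x_2 = 3.110000 - 8.640231×(3.110000 - 1.880000)/(8.640231 - (-9.875328))
       = 2.536024
Iteration 2:
  f(3.110000) = 8.640231
  f(2.536024) = -2.833864
  x_3 = 2.536024 - (-2.833864)×(2.536024 - 3.110000)/(-2.833864 - 8.640231)
       = 2.677784
Iteration 3:
  f(2.536024) = -2.833864
  f(2.677784) = -0.510008
  x_4 = 2.677784 - (-0.510008)×(2.677784 - 2.536024)/(-0.510008 - (-2.833864))
       = 2.708896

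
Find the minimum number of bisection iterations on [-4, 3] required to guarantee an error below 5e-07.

We need (b-a)/2^n ≤ 5e-07
(3 - (-4))/2^n ≤ 5e-07
7/2^n ≤ 5e-07
2^n ≥ 14000000
n ≥ log₂(14000000) = 23.74
n ≥ 24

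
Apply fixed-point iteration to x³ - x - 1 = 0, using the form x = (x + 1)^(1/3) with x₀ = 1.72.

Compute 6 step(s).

Equation: x³ - x - 1 = 0
Fixed-point form: x = (x + 1)^(1/3)
x₀ = 1.72

x_1 = g(1.720000) = 1.395906
x_2 = g(1.395906) = 1.338104
x_3 = g(1.338104) = 1.327256
x_4 = g(1.327256) = 1.325200
x_5 = g(1.325200) = 1.324809
x_6 = g(1.324809) = 1.324735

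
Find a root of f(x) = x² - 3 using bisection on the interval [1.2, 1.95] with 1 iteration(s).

f(x) = x² - 3
Initial interval: [1.2, 1.95]

Iteration 1:
  c_1 = (1.200000 + 1.950000)/2 = 1.575000
  f(c_1) = f(1.575000) = -0.519375
  f(a) × f(c) ≥ 0, new interval: [1.575000, 1.950000]

After 1 iteration(s), the approximation is c_1 = 1.575000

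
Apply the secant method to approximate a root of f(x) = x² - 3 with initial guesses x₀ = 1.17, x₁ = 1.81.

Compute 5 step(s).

f(x) = x² - 3
x₀ = 1.17, x₁ = 1.81

Secant formula: x_{n+1} = x_n - f(x_n)(x_n - x_{n-1})/(f(x_n) - f(x_{n-1}))

Iteration 1:
  f(1.170000) = -1.631100
  f(1.810000) = 0.276100
  x_2 = 1.810000 - 0.276100×(1.810000 - 1.170000)/(0.276100 - (-1.631100))
       = 1.717349
Iteration 2:
  f(1.810000) = 0.276100
  f(1.717349) = -0.050712
  x_3 = 1.717349 - (-0.050712)×(1.717349 - 1.810000)/(-0.050712 - 0.276100)
       = 1.731726
Iteration 3:
  f(1.717349) = -0.050712
  f(1.731726) = -0.001125
  x_4 = 1.731726 - (-0.001125)×(1.731726 - 1.717349)/(-0.001125 - (-0.050712))
       = 1.732052
Iteration 4:
  f(1.731726) = -0.001125
  f(1.732052) = 0.000005
  x_5 = 1.732052 - 0.000005×(1.732052 - 1.731726)/(0.000005 - (-0.001125))
       = 1.732051
Iteration 5:
  f(1.732052) = 0.000005
  f(1.732051) = 0.000000
  x_6 = 1.732051 - 0.000000×(1.732051 - 1.732052)/(0.000000 - 0.000005)
       = 1.732051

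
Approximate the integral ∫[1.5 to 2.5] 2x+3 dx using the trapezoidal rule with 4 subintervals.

f(x) = 2x+3
a = 1.5, b = 2.5, n = 4
h = (b - a)/n = 0.250000

Trapezoidal rule: (h/2)[f(x₀) + 2f(x₁) + 2f(x₂) + ... + f(xₙ)]

x_0 = 1.5000, f(x_0) = 6.000000, coefficient = 1
x_1 = 1.7500, f(x_1) = 6.500000, coefficient = 2
x_2 = 2.0000, f(x_2) = 7.000000, coefficient = 2
x_3 = 2.2500, f(x_3) = 7.500000, coefficient = 2
x_4 = 2.5000, f(x_4) = 8.000000, coefficient = 1

I ≈ (0.250000/2) × 56.000000 = 7.000000
Exact value: 7.000000
Error: 0.000000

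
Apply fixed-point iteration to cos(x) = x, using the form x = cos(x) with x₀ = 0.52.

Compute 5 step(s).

Equation: cos(x) = x
Fixed-point form: x = cos(x)
x₀ = 0.52

x_1 = g(0.520000) = 0.867819
x_2 = g(0.867819) = 0.646492
x_3 = g(0.646492) = 0.798202
x_4 = g(0.798202) = 0.697995
x_5 = g(0.697995) = 0.766132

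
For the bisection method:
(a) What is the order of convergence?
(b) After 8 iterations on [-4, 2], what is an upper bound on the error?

(a) Bisection has linear (order 1) convergence; the error is halved each step.

(b) Error bound = (b-a)/2^n = (2 - (-4))/2^{8}
    = 6/2^{8}

(a) 1 (linear); (b) error ≤ 2.34e-02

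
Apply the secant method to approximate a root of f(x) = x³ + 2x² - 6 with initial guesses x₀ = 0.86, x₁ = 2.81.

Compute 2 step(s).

f(x) = x³ + 2x² - 6
x₀ = 0.86, x₁ = 2.81

Secant formula: x_{n+1} = x_n - f(x_n)(x_n - x_{n-1})/(f(x_n) - f(x_{n-1}))

Iteration 1:
  f(0.860000) = -3.884744
  f(2.810000) = 31.980241
  x_2 = 2.810000 - 31.980241×(2.810000 - 0.860000)/(31.980241 - (-3.884744))
       = 1.071216
Iteration 2:
  f(2.810000) = 31.980241
  f(1.071216) = -2.475770
  x_3 = 1.071216 - (-2.475770)×(1.071216 - 2.810000)/(-2.475770 - 31.980241)
       = 1.196153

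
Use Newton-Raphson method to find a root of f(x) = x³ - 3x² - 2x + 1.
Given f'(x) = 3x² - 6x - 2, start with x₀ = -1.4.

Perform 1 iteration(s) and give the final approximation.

f(x) = x³ - 3x² - 2x + 1
f'(x) = 3x² - 6x - 2
x₀ = -1.4

Newton-Raphson formula: x_{n+1} = x_n - f(x_n)/f'(x_n)

Iteration 1:
  f(-1.400000) = -4.824000
  f'(-1.400000) = 12.280000
  x_1 = -1.400000 - (-4.824000)/12.280000 = -1.007166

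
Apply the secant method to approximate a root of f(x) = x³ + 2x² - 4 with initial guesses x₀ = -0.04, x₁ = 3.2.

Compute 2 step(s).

f(x) = x³ + 2x² - 4
x₀ = -0.04, x₁ = 3.2

Secant formula: x_{n+1} = x_n - f(x_n)(x_n - x_{n-1})/(f(x_n) - f(x_{n-1}))

Iteration 1:
  f(-0.040000) = -3.996864
  f(3.200000) = 49.248000
  x_2 = 3.200000 - 49.248000×(3.200000 - (-0.040000))/(49.248000 - (-3.996864))
       = 0.203213
Iteration 2:
  f(3.200000) = 49.248000
  f(0.203213) = -3.909017
  x_3 = 0.203213 - (-3.909017)×(0.203213 - 3.200000)/(-3.909017 - 49.248000)
       = 0.423588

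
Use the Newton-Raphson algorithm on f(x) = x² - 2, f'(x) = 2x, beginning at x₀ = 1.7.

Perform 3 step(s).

f(x) = x² - 2
f'(x) = 2x
x₀ = 1.7

Newton-Raphson formula: x_{n+1} = x_n - f(x_n)/f'(x_n)

Iteration 1:
  f(1.700000) = 0.890000
  f'(1.700000) = 3.400000
  x_1 = 1.700000 - 0.890000/3.400000 = 1.438235
Iteration 2:
  f(1.438235) = 0.068521
  f'(1.438235) = 2.876471
  x_2 = 1.438235 - 0.068521/2.876471 = 1.414414
Iteration 3:
  f(1.414414) = 0.000567
  f'(1.414414) = 2.828828
  x_3 = 1.414414 - 0.000567/2.828828 = 1.414214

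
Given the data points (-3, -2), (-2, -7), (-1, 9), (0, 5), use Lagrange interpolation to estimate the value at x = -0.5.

Lagrange interpolation formula:
P(x) = Σ yᵢ × Lᵢ(x)
where Lᵢ(x) = Π_{j≠i} (x - xⱼ)/(xᵢ - xⱼ)

L_0(-0.5) = (-0.5 - (-2))/(-3 - (-2)) × (-0.5 - (-1))/(-3 - (-1)) × (-0.5 - 0)/(-3 - 0) = 0.062500
L_1(-0.5) = (-0.5 - (-3))/(-2 - (-3)) × (-0.5 - (-1))/(-2 - (-1)) × (-0.5 - 0)/(-2 - 0) = -0.312500
L_2(-0.5) = (-0.5 - (-3))/(-1 - (-3)) × (-0.5 - (-2))/(-1 - (-2)) × (-0.5 - 0)/(-1 - 0) = 0.937500
L_3(-0.5) = (-0.5 - (-3))/(0 - (-3)) × (-0.5 - (-2))/(0 - (-2)) × (-0.5 - (-1))/(0 - (-1)) = 0.312500

P(-0.5) = (-2)×L_0(-0.5) + (-7)×L_1(-0.5) + 9×L_2(-0.5) + 5×L_3(-0.5)
P(-0.5) = 12.062500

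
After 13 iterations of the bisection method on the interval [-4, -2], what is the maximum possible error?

Bisection error bound: |error| ≤ (b-a)/2^n
|error| ≤ (-2 - (-4))/2^13 = 2/2^13
|error| ≤ 0.0002441406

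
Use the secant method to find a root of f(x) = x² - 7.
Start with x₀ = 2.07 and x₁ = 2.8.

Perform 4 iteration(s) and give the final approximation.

f(x) = x² - 7
x₀ = 2.07, x₁ = 2.8

Secant formula: x_{n+1} = x_n - f(x_n)(x_n - x_{n-1})/(f(x_n) - f(x_{n-1}))

Iteration 1:
  f(2.070000) = -2.715100
  f(2.800000) = 0.840000
  x_2 = 2.800000 - 0.840000×(2.800000 - 2.070000)/(0.840000 - (-2.715100))
       = 2.627515
Iteration 2:
  f(2.800000) = 0.840000
  f(2.627515) = -0.096163
  x_3 = 2.627515 - (-0.096163)×(2.627515 - 2.800000)/(-0.096163 - 0.840000)
       = 2.645233
Iteration 3:
  f(2.627515) = -0.096163
  f(2.645233) = -0.002742
  x_4 = 2.645233 - (-0.002742)×(2.645233 - 2.627515)/(-0.002742 - (-0.096163))
       = 2.645753
Iteration 4:
  f(2.645233) = -0.002742
  f(2.645753) = 0.000009
  x_5 = 2.645753 - 0.000009×(2.645753 - 2.645233)/(0.000009 - (-0.002742))
       = 2.645751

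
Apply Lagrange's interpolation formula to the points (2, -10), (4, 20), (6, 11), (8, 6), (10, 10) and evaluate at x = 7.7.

Lagrange interpolation formula:
P(x) = Σ yᵢ × Lᵢ(x)
where Lᵢ(x) = Π_{j≠i} (x - xⱼ)/(xᵢ - xⱼ)

L_0(7.7) = (7.7 - 4)/(2 - 4) × (7.7 - 6)/(2 - 6) × (7.7 - 8)/(2 - 8) × (7.7 - 10)/(2 - 10) = 0.011302
L_1(7.7) = (7.7 - 2)/(4 - 2) × (7.7 - 6)/(4 - 6) × (7.7 - 8)/(4 - 8) × (7.7 - 10)/(4 - 10) = -0.069647
L_2(7.7) = (7.7 - 2)/(6 - 2) × (7.7 - 4)/(6 - 4) × (7.7 - 8)/(6 - 8) × (7.7 - 10)/(6 - 10) = 0.227377
L_3(7.7) = (7.7 - 2)/(8 - 2) × (7.7 - 4)/(8 - 4) × (7.7 - 6)/(8 - 6) × (7.7 - 10)/(8 - 10) = 0.858978
L_4(7.7) = (7.7 - 2)/(10 - 2) × (7.7 - 4)/(10 - 4) × (7.7 - 6)/(10 - 6) × (7.7 - 8)/(10 - 8) = -0.028010

P(7.7) = (-10)×L_0(7.7) + 20×L_1(7.7) + 11×L_2(7.7) + 6×L_3(7.7) + 10×L_4(7.7)
P(7.7) = 5.868948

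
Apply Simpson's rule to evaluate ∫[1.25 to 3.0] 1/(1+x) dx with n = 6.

f(x) = 1/(1+x)
a = 1.25, b = 3.0, n = 6
h = (b - a)/n = 0.291667

Simpson's rule: (h/3)[f(x₀) + 4f(x₁) + 2f(x₂) + ... + f(xₙ)]

x_0 = 1.2500, f(x_0) = 0.444444, coefficient = 1
x_1 = 1.5417, f(x_1) = 0.393443, coefficient = 4
x_2 = 1.8333, f(x_2) = 0.352941, coefficient = 2
x_3 = 2.1250, f(x_3) = 0.320000, coefficient = 4
x_4 = 2.4167, f(x_4) = 0.292683, coefficient = 2
x_5 = 2.7083, f(x_5) = 0.269663, coefficient = 4
x_6 = 3.0000, f(x_6) = 0.250000, coefficient = 1

I ≈ (0.291667/3) × 5.918115 = 0.575372
Exact value: 0.575364
Error: 0.000008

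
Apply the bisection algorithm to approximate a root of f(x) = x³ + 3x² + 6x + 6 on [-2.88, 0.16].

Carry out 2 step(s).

f(x) = x³ + 3x² + 6x + 6
Initial interval: [-2.88, 0.16]

Iteration 1:
  c_1 = (-2.880000 + 0.160000)/2 = -1.360000
  f(c_1) = f(-1.360000) = 0.873344
  f(a) × f(c) < 0, new interval: [-2.880000, -1.360000]
Iteration 2:
  c_2 = (-2.880000 + (-1.360000))/2 = -2.120000
  f(c_2) = f(-2.120000) = -2.764928
  f(a) × f(c) ≥ 0, new interval: [-2.120000, -1.360000]

After 2 iteration(s), the approximation is c_2 = -2.120000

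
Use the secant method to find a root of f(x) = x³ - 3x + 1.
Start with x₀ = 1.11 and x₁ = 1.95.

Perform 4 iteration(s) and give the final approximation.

f(x) = x³ - 3x + 1
x₀ = 1.11, x₁ = 1.95

Secant formula: x_{n+1} = x_n - f(x_n)(x_n - x_{n-1})/(f(x_n) - f(x_{n-1}))

Iteration 1:
  f(1.110000) = -0.962369
  f(1.950000) = 2.564875
  x_2 = 1.950000 - 2.564875×(1.950000 - 1.110000)/(2.564875 - (-0.962369))
       = 1.339185
Iteration 2:
  f(1.950000) = 2.564875
  f(1.339185) = -0.615840
  x_3 = 1.339185 - (-0.615840)×(1.339185 - 1.950000)/(-0.615840 - 2.564875)
       = 1.457449
Iteration 3:
  f(1.339185) = -0.615840
  f(1.457449) = -0.276497
  x_4 = 1.457449 - (-0.276497)×(1.457449 - 1.339185)/(-0.276497 - (-0.615840))
       = 1.553810
Iteration 4:
  f(1.457449) = -0.276497
  f(1.553810) = 0.089975
  x_5 = 1.553810 - 0.089975×(1.553810 - 1.457449)/(0.089975 - (-0.276497))
       = 1.530152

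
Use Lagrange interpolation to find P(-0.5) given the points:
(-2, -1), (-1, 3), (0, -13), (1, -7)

Lagrange interpolation formula:
P(x) = Σ yᵢ × Lᵢ(x)
where Lᵢ(x) = Π_{j≠i} (x - xⱼ)/(xᵢ - xⱼ)

L_0(-0.5) = (-0.5 - (-1))/(-2 - (-1)) × (-0.5 - 0)/(-2 - 0) × (-0.5 - 1)/(-2 - 1) = -0.062500
L_1(-0.5) = (-0.5 - (-2))/(-1 - (-2)) × (-0.5 - 0)/(-1 - 0) × (-0.5 - 1)/(-1 - 1) = 0.562500
L_2(-0.5) = (-0.5 - (-2))/(0 - (-2)) × (-0.5 - (-1))/(0 - (-1)) × (-0.5 - 1)/(0 - 1) = 0.562500
L_3(-0.5) = (-0.5 - (-2))/(1 - (-2)) × (-0.5 - (-1))/(1 - (-1)) × (-0.5 - 0)/(1 - 0) = -0.062500

P(-0.5) = (-1)×L_0(-0.5) + 3×L_1(-0.5) + (-13)×L_2(-0.5) + (-7)×L_3(-0.5)
P(-0.5) = -5.125000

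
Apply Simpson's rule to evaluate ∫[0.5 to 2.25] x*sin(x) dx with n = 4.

f(x) = x*sin(x)
a = 0.5, b = 2.25, n = 4
h = (b - a)/n = 0.437500

Simpson's rule: (h/3)[f(x₀) + 4f(x₁) + 2f(x₂) + ... + f(xₙ)]

x_0 = 0.5000, f(x_0) = 0.239713, coefficient = 1
x_1 = 0.9375, f(x_1) = 0.755701, coefficient = 4
x_2 = 1.3750, f(x_2) = 1.348728, coefficient = 2
x_3 = 1.8125, f(x_3) = 1.759814, coefficient = 4
x_4 = 2.2500, f(x_4) = 1.750665, coefficient = 1

I ≈ (0.437500/3) × 14.749892 = 2.151026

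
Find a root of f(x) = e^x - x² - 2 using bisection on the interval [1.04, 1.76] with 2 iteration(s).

f(x) = e^x - x² - 2
Initial interval: [1.04, 1.76]

Iteration 1:
  c_1 = (1.040000 + 1.760000)/2 = 1.400000
  f(c_1) = f(1.400000) = 0.095200
  f(a) × f(c) < 0, new interval: [1.040000, 1.400000]
Iteration 2:
  c_2 = (1.040000 + 1.400000)/2 = 1.220000
  f(c_2) = f(1.220000) = -0.101212
  f(a) × f(c) ≥ 0, new interval: [1.220000, 1.400000]

After 2 iteration(s), the approximation is c_2 = 1.220000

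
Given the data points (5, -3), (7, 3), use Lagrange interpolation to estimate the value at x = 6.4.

Lagrange interpolation formula:
P(x) = Σ yᵢ × Lᵢ(x)
where Lᵢ(x) = Π_{j≠i} (x - xⱼ)/(xᵢ - xⱼ)

L_0(6.4) = (6.4 - 7)/(5 - 7) = 0.300000
L_1(6.4) = (6.4 - 5)/(7 - 5) = 0.700000

P(6.4) = (-3)×L_0(6.4) + 3×L_1(6.4)
P(6.4) = 1.200000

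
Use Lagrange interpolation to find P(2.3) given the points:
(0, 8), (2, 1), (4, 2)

Lagrange interpolation formula:
P(x) = Σ yᵢ × Lᵢ(x)
where Lᵢ(x) = Π_{j≠i} (x - xⱼ)/(xᵢ - xⱼ)

L_0(2.3) = (2.3 - 2)/(0 - 2) × (2.3 - 4)/(0 - 4) = -0.063750
L_1(2.3) = (2.3 - 0)/(2 - 0) × (2.3 - 4)/(2 - 4) = 0.977500
L_2(2.3) = (2.3 - 0)/(4 - 0) × (2.3 - 2)/(4 - 2) = 0.086250

P(2.3) = 8×L_0(2.3) + 1×L_1(2.3) + 2×L_2(2.3)
P(2.3) = 0.640000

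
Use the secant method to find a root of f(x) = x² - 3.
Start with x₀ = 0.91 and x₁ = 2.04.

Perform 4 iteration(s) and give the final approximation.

f(x) = x² - 3
x₀ = 0.91, x₁ = 2.04

Secant formula: x_{n+1} = x_n - f(x_n)(x_n - x_{n-1})/(f(x_n) - f(x_{n-1}))

Iteration 1:
  f(0.910000) = -2.171900
  f(2.040000) = 1.161600
  x_2 = 2.040000 - 1.161600×(2.040000 - 0.910000)/(1.161600 - (-2.171900))
       = 1.646237
Iteration 2:
  f(2.040000) = 1.161600
  f(1.646237) = -0.289903
  x_3 = 1.646237 - (-0.289903)×(1.646237 - 2.040000)/(-0.289903 - 1.161600)
       = 1.724882
Iteration 3:
  f(1.646237) = -0.289903
  f(1.724882) = -0.024782
  x_4 = 1.724882 - (-0.024782)×(1.724882 - 1.646237)/(-0.024782 - (-0.289903))
       = 1.732233
Iteration 4:
  f(1.724882) = -0.024782
  f(1.732233) = 0.000632
  x_5 = 1.732233 - 0.000632×(1.732233 - 1.724882)/(0.000632 - (-0.024782))
       = 1.732050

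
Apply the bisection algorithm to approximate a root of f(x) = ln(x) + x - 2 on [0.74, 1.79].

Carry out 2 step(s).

f(x) = ln(x) + x - 2
Initial interval: [0.74, 1.79]

Iteration 1:
  c_1 = (0.740000 + 1.790000)/2 = 1.265000
  f(c_1) = f(1.265000) = -0.499928
  f(a) × f(c) ≥ 0, new interval: [1.265000, 1.790000]
Iteration 2:
  c_2 = (1.265000 + 1.790000)/2 = 1.527500
  f(c_2) = f(1.527500) = -0.048868
  f(a) × f(c) ≥ 0, new interval: [1.527500, 1.790000]

After 2 iteration(s), the approximation is c_2 = 1.527500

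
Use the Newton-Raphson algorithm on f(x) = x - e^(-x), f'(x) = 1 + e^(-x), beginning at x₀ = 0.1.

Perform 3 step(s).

f(x) = x - e^(-x)
f'(x) = 1 + e^(-x)
x₀ = 0.1

Newton-Raphson formula: x_{n+1} = x_n - f(x_n)/f'(x_n)

Iteration 1:
  f(0.100000) = -0.804837
  f'(0.100000) = 1.904837
  x_1 = 0.100000 - (-0.804837)/1.904837 = 0.522523
Iteration 2:
  f(0.522523) = -0.070500
  f'(0.522523) = 1.593023
  x_2 = 0.522523 - (-0.070500)/1.593023 = 0.566778
Iteration 3:
  f(0.566778) = -0.000572
  f'(0.566778) = 1.567350
  x_3 = 0.566778 - (-0.000572)/1.567350 = 0.567143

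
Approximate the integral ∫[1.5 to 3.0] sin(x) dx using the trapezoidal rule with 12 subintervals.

f(x) = sin(x)
a = 1.5, b = 3.0, n = 12
h = (b - a)/n = 0.125000

Trapezoidal rule: (h/2)[f(x₀) + 2f(x₁) + 2f(x₂) + ... + f(xₙ)]

x_0 = 1.5000, f(x_0) = 0.997495, coefficient = 1
x_1 = 1.6250, f(x_1) = 0.998531, coefficient = 2
x_2 = 1.7500, f(x_2) = 0.983986, coefficient = 2
x_3 = 1.8750, f(x_3) = 0.954086, coefficient = 2
x_4 = 2.0000, f(x_4) = 0.909297, coefficient = 2
x_5 = 2.1250, f(x_5) = 0.850320, coefficient = 2
x_6 = 2.2500, f(x_6) = 0.778073, coefficient = 2
x_7 = 2.3750, f(x_7) = 0.693685, coefficient = 2
x_8 = 2.5000, f(x_8) = 0.598472, coefficient = 2
x_9 = 2.6250, f(x_9) = 0.493920, coefficient = 2
x_10 = 2.7500, f(x_10) = 0.381661, coefficient = 2
x_11 = 2.8750, f(x_11) = 0.263446, coefficient = 2
x_12 = 3.0000, f(x_12) = 0.141120, coefficient = 1

I ≈ (0.125000/2) × 16.949571 = 1.059348
Exact value: 1.060730
Error: 0.001382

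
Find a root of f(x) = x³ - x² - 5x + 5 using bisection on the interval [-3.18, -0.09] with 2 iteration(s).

f(x) = x³ - x² - 5x + 5
Initial interval: [-3.18, -0.09]

Iteration 1:
  c_1 = (-3.180000 + (-0.090000))/2 = -1.635000
  f(c_1) = f(-1.635000) = 6.131052
  f(a) × f(c) < 0, new interval: [-3.180000, -1.635000]
Iteration 2:
  c_2 = (-3.180000 + (-1.635000))/2 = -2.407500
  f(c_2) = f(-2.407500) = -2.712562
  f(a) × f(c) ≥ 0, new interval: [-2.407500, -1.635000]

After 2 iteration(s), the approximation is c_2 = -2.407500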